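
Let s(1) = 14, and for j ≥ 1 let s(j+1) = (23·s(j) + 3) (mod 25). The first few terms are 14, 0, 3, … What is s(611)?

13

Listing terms: s(1) = 14; s(2) = 0; s(3) = 3; s(4) = 22; s(5) = 9; s(6) = 10; s(7) = 8; s(8) = 12; s(9) = 4; s(10) = 20; s(11) = 13; s(12) = 2; s(13) = 24; s(14) = 5; s(15) = 18; s(16) = 17; s(17) = 19; s(18) = 15; s(19) = 23; s(20) = 7; s(21) = 14.
Since s(21) = s(1) = 14, the sequence is periodic with period 20.
So s(611) = s(1 + ((611-1) mod 20)) = s(11) = 13.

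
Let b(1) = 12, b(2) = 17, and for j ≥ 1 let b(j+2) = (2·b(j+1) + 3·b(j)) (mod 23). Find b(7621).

8

Listing terms: b(1) = 12,  b(2) = 17,  b(3) = 1,  b(4) = 7,  b(5) = 17,  b(6) = 9,  b(7) = 0,  b(8) = 4,  b(9) = 8,  b(10) = 5,  b(11) = 11,  b(12) = 14,  b(13) = 15,  b(14) = 3,  b(15) = 5,  b(16) = 19,  b(17) = 7,  b(18) = 2,  b(19) = 2,  b(20) = 10,  b(21) = 3,  b(22) = 13,  b(23) = 12,  b(24) = 17.
The sequence repeats with period 22.
(7621 - 1) mod 22 = 8, so b(7621) = b(9) = 8.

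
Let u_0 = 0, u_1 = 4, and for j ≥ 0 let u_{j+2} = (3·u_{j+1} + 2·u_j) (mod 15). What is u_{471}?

We have u_0 = 0,  u_1 = 4,  u_2 = 12,  u_3 = 14,  u_4 = 6,  u_5 = 1,  u_6 = 0,  u_7 = 2,  u_8 = 6,  u_9 = 7,  u_{10} = 3,  u_{11} = 8,  u_{12} = 0,  u_{13} = 1,  u_{14} = 3,  u_{15} = 11,  u_{16} = 9,  u_{17} = 4,  u_{18} = 0,  u_{19} = 8,  u_{20} = 9,  u_{21} = 13,  u_{22} = 12,  u_{23} = 2,  u_{24} = 0,  u_{25} = 4.
Since (u_{24}, u_{25}) = (u_0, u_1) = (0, 4) (two consecutive terms determine the rest), the sequence is periodic with period 24.
So u_{471} = u_{0 + ((471-0) mod 24)} = u_{15} = 11.

11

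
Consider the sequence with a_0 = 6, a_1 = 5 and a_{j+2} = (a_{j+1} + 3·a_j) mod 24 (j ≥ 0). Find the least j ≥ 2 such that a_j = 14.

3

Listing terms: a_0 = 6, a_1 = 5, a_2 = 23, a_3 = 14, a_4 = 11, a_5 = 5, a_6 = 14, a_7 = 5, a_8 = 23.
Since (a_7, a_8) = (a_1, a_2) = (5, 23) (two consecutive terms determine the rest), the sequence is eventually periodic: after a pre-period of length 1 it cycles with period 6.
The value 14 first appears (with j ≥ 2) at a_3.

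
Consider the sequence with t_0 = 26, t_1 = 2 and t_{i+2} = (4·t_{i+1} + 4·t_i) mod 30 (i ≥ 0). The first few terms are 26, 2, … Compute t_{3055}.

12

Computing terms: t_0 = 26, t_1 = 2, t_2 = 22, t_3 = 6, t_4 = 22, t_5 = 22, t_6 = 26, t_7 = 12, t_8 = 2, t_9 = 26, t_{10} = 22, t_{11} = 12, t_{12} = 16, t_{13} = 22, t_{14} = 2, t_{15} = 6, t_{16} = 2, t_{17} = 2, t_{18} = 16, t_{19} = 12, t_{20} = 22, t_{21} = 16, t_{22} = 2, t_{23} = 12, t_{24} = 26, t_{25} = 2.
Since (t_{24}, t_{25}) = (t_0, t_1) = (26, 2) (two consecutive terms determine the rest), the sequence is periodic with period 24.
So t_{3055} = t_{0 + ((3055-0) mod 24)} = t_7 = 12.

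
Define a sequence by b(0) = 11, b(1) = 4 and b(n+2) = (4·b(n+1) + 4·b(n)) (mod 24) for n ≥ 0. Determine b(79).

8

Computing terms: b(0) = 11; b(1) = 4; b(2) = 12; b(3) = 16; b(4) = 16; b(5) = 8; b(6) = 0; b(7) = 8; b(8) = 8; b(9) = 16; b(10) = 0; b(11) = 16; b(12) = 16.
Since (b(11), b(12)) = (b(3), b(4)) = (16, 16) (two consecutive terms determine the rest), the sequence is eventually periodic: after a pre-period of length 3 it cycles with period 8.
For n ≥ 3, b(n) depends only on (n - 3) mod 8. (79 - 3) mod 8 = 4, so b(79) = b(7) = 8.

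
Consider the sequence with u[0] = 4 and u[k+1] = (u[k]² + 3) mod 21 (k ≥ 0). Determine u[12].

Listing terms: u[0] = 4, u[1] = 19, u[2] = 7, u[3] = 10, u[4] = 19.
Since u[4] = u[1] = 19, the sequence is eventually periodic: after a pre-period of length 1 it cycles with period 3.
For k ≥ 1, u[k] depends only on (k - 1) mod 3. (12 - 1) mod 3 = 2, so u[12] = u[3] = 10.

10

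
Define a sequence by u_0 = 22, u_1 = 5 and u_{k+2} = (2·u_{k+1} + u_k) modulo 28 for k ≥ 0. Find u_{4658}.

Computing terms: u_0 = 22, u_1 = 5, u_2 = 4, u_3 = 13, u_4 = 2, u_5 = 17, u_6 = 8, u_7 = 5, u_8 = 18, u_9 = 13, u_{10} = 16, u_{11} = 17, u_{12} = 22, u_{13} = 5.
The sequence repeats with period 12.
(4658 - 0) mod 12 = 2, so u_{4658} = u_2 = 4.

4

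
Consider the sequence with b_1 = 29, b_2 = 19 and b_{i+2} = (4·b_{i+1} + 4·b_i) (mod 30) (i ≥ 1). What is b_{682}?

4

Computing terms: b_1 = 29; b_2 = 19; b_3 = 12; b_4 = 4; b_5 = 4; b_6 = 2; b_7 = 24; b_8 = 14; b_9 = 2; b_{10} = 4; b_{11} = 24; b_{12} = 22; b_{13} = 4; b_{14} = 14; b_{15} = 12; b_{16} = 14; b_{17} = 14; b_{18} = 22; b_{19} = 24; b_{20} = 4; b_{21} = 22; b_{22} = 14; b_{23} = 24; b_{24} = 2; b_{25} = 14; b_{26} = 4; b_{27} = 12; b_{28} = 4.
Since (b_{27}, b_{28}) = (b_3, b_4) = (12, 4) (two consecutive terms determine the rest), the sequence is eventually periodic: after a pre-period of length 2 it cycles with period 24.
For i ≥ 3, b_i depends only on (i - 3) mod 24. (682 - 3) mod 24 = 7, so b_{682} = b_{10} = 4.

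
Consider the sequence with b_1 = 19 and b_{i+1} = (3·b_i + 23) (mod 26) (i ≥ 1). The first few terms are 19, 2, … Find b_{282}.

b_1 = 19, b_2 = 2, b_3 = 3, b_4 = 6, b_5 = 15, b_6 = 16, b_7 = 19.
The sequence repeats with period 6.
So b_{282} = b_{1 + ((282-1) mod 6)} = b_6 = 16.

16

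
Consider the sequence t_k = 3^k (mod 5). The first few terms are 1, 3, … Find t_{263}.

t_0 = 1, t_1 = 3, t_2 = 4, t_3 = 2, t_4 = 1.
The sequence repeats with period 4.
So t_{263} = t_{0 + ((263-0) mod 4)} = t_3 = 2.

2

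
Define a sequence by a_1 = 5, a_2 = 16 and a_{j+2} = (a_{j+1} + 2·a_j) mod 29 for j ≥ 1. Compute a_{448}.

20

Computing terms: a_1 = 5, a_2 = 16, a_3 = 26, a_4 = 0, a_5 = 23, a_6 = 23, a_7 = 11, a_8 = 28, a_9 = 21, a_{10} = 19, a_{11} = 3, a_{12} = 12, a_{13} = 18, a_{14} = 13, a_{15} = 20, a_{16} = 17, a_{17} = 28, a_{18} = 4, a_{19} = 2, a_{20} = 10, a_{21} = 14, a_{22} = 5, a_{23} = 4, a_{24} = 14, a_{25} = 22, a_{26} = 21, a_{27} = 7, a_{28} = 20, a_{29} = 5, a_{30} = 16.
Since (a_{29}, a_{30}) = (a_1, a_2) = (5, 16) (two consecutive terms determine the rest), the sequence is periodic with period 28.
(448 - 1) mod 28 = 27, so a_{448} = a_{28} = 20.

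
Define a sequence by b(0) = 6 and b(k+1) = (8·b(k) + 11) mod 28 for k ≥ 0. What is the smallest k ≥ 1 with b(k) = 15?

b(0) = 6; b(1) = 3; b(2) = 7; b(3) = 11; b(4) = 15; b(5) = 19; b(6) = 23; b(7) = 27; b(8) = 3.
Since b(8) = b(1) = 3, the sequence is eventually periodic: after a pre-period of length 1 it cycles with period 7.
The value 15 first appears (with k ≥ 1) at b(4).

4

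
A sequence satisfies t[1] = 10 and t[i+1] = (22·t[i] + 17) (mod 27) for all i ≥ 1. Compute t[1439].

6

Listing terms: t[1] = 10, t[2] = 21, t[3] = 20, t[4] = 25, t[5] = 0, t[6] = 17, t[7] = 13, t[8] = 6, t[9] = 14, t[10] = 1, t[11] = 12, t[12] = 11, t[13] = 16, t[14] = 18, t[15] = 8, t[16] = 4, t[17] = 24, t[18] = 5, t[19] = 19, t[20] = 3, t[21] = 2, t[22] = 7, t[23] = 9, t[24] = 26, t[25] = 22, t[26] = 15, t[27] = 23, t[28] = 10.
Since t[28] = t[1] = 10, the sequence is periodic with period 27.
(1439 - 1) mod 27 = 7, so t[1439] = t[8] = 6.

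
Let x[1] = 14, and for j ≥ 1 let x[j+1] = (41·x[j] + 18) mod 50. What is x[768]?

Computing terms: x[1] = 14; x[2] = 42; x[3] = 40; x[4] = 8; x[5] = 46; x[6] = 4; x[7] = 32; x[8] = 30; x[9] = 48; x[10] = 36; x[11] = 44; x[12] = 22; x[13] = 20; x[14] = 38; x[15] = 26; x[16] = 34; x[17] = 12; x[18] = 10; x[19] = 28; x[20] = 16; x[21] = 24; x[22] = 2; x[23] = 0; x[24] = 18; x[25] = 6; x[26] = 14.
The sequence repeats with period 25.
So x[768] = x[1 + ((768-1) mod 25)] = x[18] = 10.

10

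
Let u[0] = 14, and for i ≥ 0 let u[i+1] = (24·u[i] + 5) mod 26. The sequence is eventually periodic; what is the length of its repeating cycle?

Listing terms: u[0] = 14; u[1] = 3; u[2] = 25; u[3] = 7; u[4] = 17; u[5] = 23; u[6] = 11; u[7] = 9; u[8] = 13; u[9] = 5; u[10] = 21; u[11] = 15; u[12] = 1; u[13] = 3.
Since u[13] = u[1] = 3, the sequence is eventually periodic: after a pre-period of length 1 it cycles with period 12.

12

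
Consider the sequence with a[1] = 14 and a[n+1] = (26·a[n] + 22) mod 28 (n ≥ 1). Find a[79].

Listing terms: a[1] = 14; a[2] = 22; a[3] = 6; a[4] = 10; a[5] = 2; a[6] = 18; a[7] = 14.
Since a[7] = a[1] = 14, the sequence is periodic with period 6.
(79 - 1) mod 6 = 0, so a[79] = a[1] = 14.

14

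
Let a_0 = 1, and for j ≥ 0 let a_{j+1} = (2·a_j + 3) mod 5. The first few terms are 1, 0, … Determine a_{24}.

1

a_0 = 1; a_1 = 0; a_2 = 3; a_3 = 4; a_4 = 1.
Since a_4 = a_0 = 1, the sequence is periodic with period 4.
So a_{24} = a_{0 + ((24-0) mod 4)} = a_0 = 1.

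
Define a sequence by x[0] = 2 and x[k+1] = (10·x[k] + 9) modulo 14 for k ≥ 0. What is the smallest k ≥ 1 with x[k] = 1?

Computing terms: x[0] = 2,  x[1] = 1,  x[2] = 5,  x[3] = 3,  x[4] = 11,  x[5] = 7,  x[6] = 9,  x[7] = 1.
Since x[7] = x[1] = 1, the sequence is eventually periodic: after a pre-period of length 1 it cycles with period 6.
The value 1 first appears (with k ≥ 1) at x[1].

1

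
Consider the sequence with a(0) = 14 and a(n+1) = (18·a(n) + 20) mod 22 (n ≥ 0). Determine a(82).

a(0) = 14, a(1) = 8, a(2) = 10, a(3) = 2, a(4) = 12, a(5) = 16, a(6) = 0, a(7) = 20, a(8) = 6, a(9) = 18, a(10) = 14.
Since a(10) = a(0) = 14, the sequence is periodic with period 10.
(82 - 0) mod 10 = 2, so a(82) = a(2) = 10.

10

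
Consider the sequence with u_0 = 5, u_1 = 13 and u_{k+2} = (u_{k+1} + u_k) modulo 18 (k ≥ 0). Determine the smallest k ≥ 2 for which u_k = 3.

6

We have u_0 = 5, u_1 = 13, u_2 = 0, u_3 = 13, u_4 = 13, u_5 = 8, u_6 = 3, u_7 = 11, u_8 = 14, u_9 = 7, u_{10} = 3, u_{11} = 10, u_{12} = 13, u_{13} = 5, u_{14} = 0, u_{15} = 5, u_{16} = 5, u_{17} = 10, u_{18} = 15, u_{19} = 7, u_{20} = 4, u_{21} = 11, u_{22} = 15, u_{23} = 8, u_{24} = 5, u_{25} = 13.
Since (u_{24}, u_{25}) = (u_0, u_1) = (5, 13) (two consecutive terms determine the rest), the sequence is periodic with period 24.
The value 3 first appears (with k ≥ 2) at u_6.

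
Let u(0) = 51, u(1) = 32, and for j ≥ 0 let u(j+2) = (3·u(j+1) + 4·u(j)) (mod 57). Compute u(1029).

We have u(0) = 51, u(1) = 32, u(2) = 15, u(3) = 2, u(4) = 9, u(5) = 35, u(6) = 27, u(7) = 50, u(8) = 30, u(9) = 5, u(10) = 21, u(11) = 26, u(12) = 48, u(13) = 20, u(14) = 24, u(15) = 38, u(16) = 39, u(17) = 41, u(18) = 51, u(19) = 32.
The sequence repeats with period 18.
So u(1029) = u(0 + ((1029-0) mod 18)) = u(3) = 2.

2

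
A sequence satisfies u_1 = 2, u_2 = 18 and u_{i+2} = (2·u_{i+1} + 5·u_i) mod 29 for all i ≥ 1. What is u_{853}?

We have u_1 = 2; u_2 = 18; u_3 = 17; u_4 = 8; u_5 = 14; u_6 = 10; u_7 = 3; u_8 = 27; u_9 = 11; u_{10} = 12; u_{11} = 21; u_{12} = 15; u_{13} = 19; u_{14} = 26; u_{15} = 2; u_{16} = 18.
The sequence repeats with period 14.
So u_{853} = u_{1 + ((853-1) mod 14)} = u_{13} = 19.

19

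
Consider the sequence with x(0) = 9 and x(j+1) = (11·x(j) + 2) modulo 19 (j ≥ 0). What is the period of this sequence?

Listing terms: x(0) = 9,  x(1) = 6,  x(2) = 11,  x(3) = 9.
Since x(3) = x(0) = 9, the sequence is periodic with period 3.

3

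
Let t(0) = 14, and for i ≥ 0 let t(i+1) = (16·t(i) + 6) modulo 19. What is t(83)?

t(0) = 14; t(1) = 2; t(2) = 0; t(3) = 6; t(4) = 7; t(5) = 4; t(6) = 13; t(7) = 5; t(8) = 10; t(9) = 14.
Since t(9) = t(0) = 14, the sequence is periodic with period 9.
(83 - 0) mod 9 = 2, so t(83) = t(2) = 0.

0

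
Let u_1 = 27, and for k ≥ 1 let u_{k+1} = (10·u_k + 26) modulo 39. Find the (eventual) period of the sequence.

Listing terms: u_1 = 27, u_2 = 23, u_3 = 22, u_4 = 12, u_5 = 29, u_6 = 4, u_7 = 27.
The sequence repeats with period 6.

6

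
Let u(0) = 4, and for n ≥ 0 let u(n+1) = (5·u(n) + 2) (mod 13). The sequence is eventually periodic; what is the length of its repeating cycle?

4

u(0) = 4; u(1) = 9; u(2) = 8; u(3) = 3; u(4) = 4.
Since u(4) = u(0) = 4, the sequence is periodic with period 4.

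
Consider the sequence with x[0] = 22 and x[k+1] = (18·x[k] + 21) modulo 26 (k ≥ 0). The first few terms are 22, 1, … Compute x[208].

We have x[0] = 22; x[1] = 1; x[2] = 13; x[3] = 21; x[4] = 9; x[5] = 1.
Since x[5] = x[1] = 1, the sequence is eventually periodic: after a pre-period of length 1 it cycles with period 4.
For k ≥ 1, x[k] depends only on (k - 1) mod 4. (208 - 1) mod 4 = 3, so x[208] = x[4] = 9.

9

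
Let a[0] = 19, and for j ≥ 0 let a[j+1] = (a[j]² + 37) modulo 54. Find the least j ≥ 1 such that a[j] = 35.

6

Listing terms: a[0] = 19, a[1] = 20, a[2] = 5, a[3] = 8, a[4] = 47, a[5] = 32, a[6] = 35, a[7] = 20.
Since a[7] = a[1] = 20, the sequence is eventually periodic: after a pre-period of length 1 it cycles with period 6.
The value 35 first appears (with j ≥ 1) at a[6].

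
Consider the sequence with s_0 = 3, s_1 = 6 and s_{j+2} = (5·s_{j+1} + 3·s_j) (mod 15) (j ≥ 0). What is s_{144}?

3

s_0 = 3; s_1 = 6; s_2 = 9; s_3 = 3; s_4 = 12; s_5 = 9; s_6 = 6; s_7 = 12; s_8 = 3; s_9 = 6.
The sequence repeats with period 8.
So s_{144} = s_{0 + ((144-0) mod 8)} = s_0 = 3.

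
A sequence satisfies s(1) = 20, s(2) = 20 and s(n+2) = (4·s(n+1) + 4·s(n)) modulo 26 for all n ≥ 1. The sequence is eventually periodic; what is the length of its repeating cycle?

We have s(1) = 20,  s(2) = 20,  s(3) = 4,  s(4) = 18,  s(5) = 10,  s(6) = 8,  s(7) = 20,  s(8) = 8,  s(9) = 8,  s(10) = 12,  s(11) = 2,  s(12) = 4,  s(13) = 24,  s(14) = 8,  s(15) = 24,  s(16) = 24,  s(17) = 10,  s(18) = 6,  s(19) = 12,  s(20) = 20,  s(21) = 24,  s(22) = 20,  s(23) = 20.
The sequence repeats with period 21.

21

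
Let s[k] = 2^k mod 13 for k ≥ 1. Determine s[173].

s[1] = 2,  s[2] = 4,  s[3] = 8,  s[4] = 3,  s[5] = 6,  s[6] = 12,  s[7] = 11,  s[8] = 9,  s[9] = 5,  s[10] = 10,  s[11] = 7,  s[12] = 1,  s[13] = 2.
Since s[13] = s[1] = 2, the sequence is periodic with period 12.
(173 - 1) mod 12 = 4, so s[173] = s[5] = 6.

6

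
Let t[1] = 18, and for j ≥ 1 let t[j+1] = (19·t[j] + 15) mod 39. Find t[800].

27

Listing terms: t[1] = 18, t[2] = 6, t[3] = 12, t[4] = 9, t[5] = 30, t[6] = 0, t[7] = 15, t[8] = 27, t[9] = 21, t[10] = 24, t[11] = 3, t[12] = 33, t[13] = 18.
Since t[13] = t[1] = 18, the sequence is periodic with period 12.
(800 - 1) mod 12 = 7, so t[800] = t[8] = 27.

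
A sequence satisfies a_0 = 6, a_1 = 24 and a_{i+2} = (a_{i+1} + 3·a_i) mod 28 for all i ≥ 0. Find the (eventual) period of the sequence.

We have a_0 = 6; a_1 = 24; a_2 = 14; a_3 = 2; a_4 = 16; a_5 = 22; a_6 = 14; a_7 = 24; a_8 = 10; a_9 = 26; a_{10} = 0; a_{11} = 22; a_{12} = 22; a_{13} = 4; a_{14} = 14; a_{15} = 26; a_{16} = 12; a_{17} = 6; a_{18} = 14; a_{19} = 4; a_{20} = 18; a_{21} = 2; a_{22} = 0; a_{23} = 6; a_{24} = 6; a_{25} = 24.
Since (a_{24}, a_{25}) = (a_0, a_1) = (6, 24) (two consecutive terms determine the rest), the sequence is periodic with period 24.

24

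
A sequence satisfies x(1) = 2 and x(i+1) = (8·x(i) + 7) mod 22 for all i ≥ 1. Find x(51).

x(1) = 2,  x(2) = 1,  x(3) = 15,  x(4) = 17,  x(5) = 11,  x(6) = 7,  x(7) = 19,  x(8) = 5,  x(9) = 3,  x(10) = 9,  x(11) = 13,  x(12) = 1.
Since x(12) = x(2) = 1, the sequence is eventually periodic: after a pre-period of length 1 it cycles with period 10.
For i ≥ 2, x(i) depends only on (i - 2) mod 10. (51 - 2) mod 10 = 9, so x(51) = x(11) = 13.

13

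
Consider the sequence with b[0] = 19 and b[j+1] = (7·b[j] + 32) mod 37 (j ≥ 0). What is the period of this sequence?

Listing terms: b[0] = 19,  b[1] = 17,  b[2] = 3,  b[3] = 16,  b[4] = 33,  b[5] = 4,  b[6] = 23,  b[7] = 8,  b[8] = 14,  b[9] = 19.
The sequence repeats with period 9.

9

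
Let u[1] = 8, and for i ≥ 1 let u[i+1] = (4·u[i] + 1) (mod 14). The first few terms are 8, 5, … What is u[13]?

1

Listing terms: u[1] = 8; u[2] = 5; u[3] = 7; u[4] = 1; u[5] = 5.
Since u[5] = u[2] = 5, the sequence is eventually periodic: after a pre-period of length 1 it cycles with period 3.
For i ≥ 2, u[i] depends only on (i - 2) mod 3. (13 - 2) mod 3 = 2, so u[13] = u[4] = 1.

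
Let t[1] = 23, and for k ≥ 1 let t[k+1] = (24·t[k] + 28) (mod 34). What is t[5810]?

2

We have t[1] = 23, t[2] = 2, t[3] = 8, t[4] = 16, t[5] = 4, t[6] = 22, t[7] = 12, t[8] = 10, t[9] = 30, t[10] = 0, t[11] = 28, t[12] = 20, t[13] = 32, t[14] = 14, t[15] = 24, t[16] = 26, t[17] = 6, t[18] = 2.
Since t[18] = t[2] = 2, the sequence is eventually periodic: after a pre-period of length 1 it cycles with period 16.
For k ≥ 2, t[k] depends only on (k - 2) mod 16. (5810 - 2) mod 16 = 0, so t[5810] = t[2] = 2.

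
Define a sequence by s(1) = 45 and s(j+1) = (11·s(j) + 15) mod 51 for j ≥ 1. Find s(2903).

39

Computing terms: s(1) = 45, s(2) = 0, s(3) = 15, s(4) = 27, s(5) = 6, s(6) = 30, s(7) = 39, s(8) = 36, s(9) = 3, s(10) = 48, s(11) = 33, s(12) = 21, s(13) = 42, s(14) = 18, s(15) = 9, s(16) = 12, s(17) = 45.
Since s(17) = s(1) = 45, the sequence is periodic with period 16.
(2903 - 1) mod 16 = 6, so s(2903) = s(7) = 39.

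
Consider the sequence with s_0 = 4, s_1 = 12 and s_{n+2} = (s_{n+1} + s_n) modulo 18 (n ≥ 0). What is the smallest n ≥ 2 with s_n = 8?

s_0 = 4, s_1 = 12, s_2 = 16, s_3 = 10, s_4 = 8, s_5 = 0, s_6 = 8, s_7 = 8, s_8 = 16, s_9 = 6, s_{10} = 4, s_{11} = 10, s_{12} = 14, s_{13} = 6, s_{14} = 2, s_{15} = 8, s_{16} = 10, s_{17} = 0, s_{18} = 10, s_{19} = 10, s_{20} = 2, s_{21} = 12, s_{22} = 14, s_{23} = 8, s_{24} = 4, s_{25} = 12.
Since (s_{24}, s_{25}) = (s_0, s_1) = (4, 12) (two consecutive terms determine the rest), the sequence is periodic with period 24.
The value 8 first appears (with n ≥ 2) at s_4.

4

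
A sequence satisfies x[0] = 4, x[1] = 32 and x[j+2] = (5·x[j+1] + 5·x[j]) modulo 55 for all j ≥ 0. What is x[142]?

15

x[0] = 4,  x[1] = 32,  x[2] = 15,  x[3] = 15,  x[4] = 40,  x[5] = 0,  x[6] = 35,  x[7] = 10,  x[8] = 5,  x[9] = 20,  x[10] = 15,  x[11] = 10,  x[12] = 15,  x[13] = 15.
Since (x[12], x[13]) = (x[2], x[3]) = (15, 15) (two consecutive terms determine the rest), the sequence is eventually periodic: after a pre-period of length 2 it cycles with period 10.
For j ≥ 2, x[j] depends only on (j - 2) mod 10. (142 - 2) mod 10 = 0, so x[142] = x[2] = 15.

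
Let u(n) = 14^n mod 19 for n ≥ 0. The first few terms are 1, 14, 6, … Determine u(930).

11

u(0) = 1,  u(1) = 14,  u(2) = 6,  u(3) = 8,  u(4) = 17,  u(5) = 10,  u(6) = 7,  u(7) = 3,  u(8) = 4,  u(9) = 18,  u(10) = 5,  u(11) = 13,  u(12) = 11,  u(13) = 2,  u(14) = 9,  u(15) = 12,  u(16) = 16,  u(17) = 15,  u(18) = 1.
The sequence repeats with period 18.
So u(930) = u(0 + ((930-0) mod 18)) = u(12) = 11.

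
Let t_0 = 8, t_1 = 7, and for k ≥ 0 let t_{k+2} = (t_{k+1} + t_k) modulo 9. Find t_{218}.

6

Listing terms: t_0 = 8,  t_1 = 7,  t_2 = 6,  t_3 = 4,  t_4 = 1,  t_5 = 5,  t_6 = 6,  t_7 = 2,  t_8 = 8,  t_9 = 1,  t_{10} = 0,  t_{11} = 1,  t_{12} = 1,  t_{13} = 2,  t_{14} = 3,  t_{15} = 5,  t_{16} = 8,  t_{17} = 4,  t_{18} = 3,  t_{19} = 7,  t_{20} = 1,  t_{21} = 8,  t_{22} = 0,  t_{23} = 8,  t_{24} = 8,  t_{25} = 7.
The sequence repeats with period 24.
(218 - 0) mod 24 = 2, so t_{218} = t_2 = 6.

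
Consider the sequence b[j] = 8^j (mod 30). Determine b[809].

Computing terms: b[0] = 1, b[1] = 8, b[2] = 4, b[3] = 2, b[4] = 16, b[5] = 8.
Since b[5] = b[1] = 8, the sequence is eventually periodic: after a pre-period of length 1 it cycles with period 4.
For j ≥ 1, b[j] depends only on (j - 1) mod 4. (809 - 1) mod 4 = 0, so b[809] = b[1] = 8.

8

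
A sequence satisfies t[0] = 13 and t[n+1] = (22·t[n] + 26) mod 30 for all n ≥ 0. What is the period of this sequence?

12

We have t[0] = 13, t[1] = 12, t[2] = 20, t[3] = 16, t[4] = 18, t[5] = 2, t[6] = 10, t[7] = 6, t[8] = 8, t[9] = 22, t[10] = 0, t[11] = 26, t[12] = 28, t[13] = 12.
Since t[13] = t[1] = 12, the sequence is eventually periodic: after a pre-period of length 1 it cycles with period 12.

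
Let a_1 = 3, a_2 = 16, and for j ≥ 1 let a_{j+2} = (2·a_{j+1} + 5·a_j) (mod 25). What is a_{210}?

6

We have a_1 = 3, a_2 = 16, a_3 = 22, a_4 = 24, a_5 = 8, a_6 = 11, a_7 = 12, a_8 = 4, a_9 = 18, a_{10} = 6, a_{11} = 2, a_{12} = 9, a_{13} = 3, a_{14} = 1, a_{15} = 17, a_{16} = 14, a_{17} = 13, a_{18} = 21, a_{19} = 7, a_{20} = 19, a_{21} = 23, a_{22} = 16, a_{23} = 22.
Since (a_{22}, a_{23}) = (a_2, a_3) = (16, 22) (two consecutive terms determine the rest), the sequence is eventually periodic: after a pre-period of length 1 it cycles with period 20.
For j ≥ 2, a_j depends only on (j - 2) mod 20. (210 - 2) mod 20 = 8, so a_{210} = a_{10} = 6.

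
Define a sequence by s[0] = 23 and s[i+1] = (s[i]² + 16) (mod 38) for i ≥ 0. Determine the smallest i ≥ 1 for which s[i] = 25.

Computing terms: s[0] = 23,  s[1] = 13,  s[2] = 33,  s[3] = 3,  s[4] = 25,  s[5] = 33.
Since s[5] = s[2] = 33, the sequence is eventually periodic: after a pre-period of length 2 it cycles with period 3.
The value 25 first appears (with i ≥ 1) at s[4].

4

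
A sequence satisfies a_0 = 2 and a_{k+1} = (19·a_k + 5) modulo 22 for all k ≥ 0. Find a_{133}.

3

Computing terms: a_0 = 2; a_1 = 21; a_2 = 8; a_3 = 3; a_4 = 18; a_5 = 17; a_6 = 20; a_7 = 11; a_8 = 16; a_9 = 1; a_{10} = 2.
The sequence repeats with period 10.
(133 - 0) mod 10 = 3, so a_{133} = a_3 = 3.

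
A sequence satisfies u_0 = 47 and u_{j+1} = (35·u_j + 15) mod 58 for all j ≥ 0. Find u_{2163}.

34

Computing terms: u_0 = 47,  u_1 = 36,  u_2 = 57,  u_3 = 38,  u_4 = 11,  u_5 = 52,  u_6 = 37,  u_7 = 34,  u_8 = 45,  u_9 = 24,  u_{10} = 43,  u_{11} = 12,  u_{12} = 29,  u_{13} = 44,  u_{14} = 47.
The sequence repeats with period 14.
So u_{2163} = u_{0 + ((2163-0) mod 14)} = u_7 = 34.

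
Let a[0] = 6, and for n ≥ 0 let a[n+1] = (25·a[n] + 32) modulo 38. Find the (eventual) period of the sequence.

9

Listing terms: a[0] = 6, a[1] = 30, a[2] = 22, a[3] = 12, a[4] = 28, a[5] = 10, a[6] = 16, a[7] = 14, a[8] = 2, a[9] = 6.
Since a[9] = a[0] = 6, the sequence is periodic with period 9.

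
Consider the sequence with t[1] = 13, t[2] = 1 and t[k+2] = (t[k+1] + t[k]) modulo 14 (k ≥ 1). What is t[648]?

12

t[1] = 13, t[2] = 1, t[3] = 0, t[4] = 1, t[5] = 1, t[6] = 2, t[7] = 3, t[8] = 5, t[9] = 8, t[10] = 13, t[11] = 7, t[12] = 6, t[13] = 13, t[14] = 5, t[15] = 4, t[16] = 9, t[17] = 13, t[18] = 8, t[19] = 7, t[20] = 1, t[21] = 8, t[22] = 9, t[23] = 3, t[24] = 12, t[25] = 1, t[26] = 13, t[27] = 0, t[28] = 13, t[29] = 13, t[30] = 12, t[31] = 11, t[32] = 9, t[33] = 6, t[34] = 1, t[35] = 7, t[36] = 8, t[37] = 1, t[38] = 9, t[39] = 10, t[40] = 5, t[41] = 1, t[42] = 6, t[43] = 7, t[44] = 13, t[45] = 6, t[46] = 5, t[47] = 11, t[48] = 2, t[49] = 13, t[50] = 1.
Since (t[49], t[50]) = (t[1], t[2]) = (13, 1) (two consecutive terms determine the rest), the sequence is periodic with period 48.
(648 - 1) mod 48 = 23, so t[648] = t[24] = 12.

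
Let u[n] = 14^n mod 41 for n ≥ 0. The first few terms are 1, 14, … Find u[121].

Computing terms: u[0] = 1; u[1] = 14; u[2] = 32; u[3] = 38; u[4] = 40; u[5] = 27; u[6] = 9; u[7] = 3; u[8] = 1.
Since u[8] = u[0] = 1, the sequence is periodic with period 8.
So u[121] = u[0 + ((121-0) mod 8)] = u[1] = 14.

14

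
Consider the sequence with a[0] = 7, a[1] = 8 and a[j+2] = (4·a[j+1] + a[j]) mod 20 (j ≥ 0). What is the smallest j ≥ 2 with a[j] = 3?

8

a[0] = 7, a[1] = 8, a[2] = 19, a[3] = 4, a[4] = 15, a[5] = 4, a[6] = 11, a[7] = 8, a[8] = 3, a[9] = 0, a[10] = 3, a[11] = 12, a[12] = 11, a[13] = 16, a[14] = 15, a[15] = 16, a[16] = 19, a[17] = 12, a[18] = 7, a[19] = 0, a[20] = 7, a[21] = 8.
Since (a[20], a[21]) = (a[0], a[1]) = (7, 8) (two consecutive terms determine the rest), the sequence is periodic with period 20.
The value 3 first appears (with j ≥ 2) at a[8].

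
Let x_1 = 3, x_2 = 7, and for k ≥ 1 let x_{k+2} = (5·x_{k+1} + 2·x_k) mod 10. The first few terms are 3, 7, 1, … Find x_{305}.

3

We have x_1 = 3,  x_2 = 7,  x_3 = 1,  x_4 = 9,  x_5 = 7,  x_6 = 3,  x_7 = 9,  x_8 = 1,  x_9 = 3,  x_{10} = 7.
The sequence repeats with period 8.
So x_{305} = x_{1 + ((305-1) mod 8)} = x_1 = 3.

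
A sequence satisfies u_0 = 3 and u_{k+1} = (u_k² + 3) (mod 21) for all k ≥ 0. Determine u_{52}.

We have u_0 = 3, u_1 = 12, u_2 = 0, u_3 = 3.
The sequence repeats with period 3.
(52 - 0) mod 3 = 1, so u_{52} = u_1 = 12.

12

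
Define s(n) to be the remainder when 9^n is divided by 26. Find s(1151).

3

Listing terms: s(0) = 1,  s(1) = 9,  s(2) = 3,  s(3) = 1.
Since s(3) = s(0) = 1, the sequence is periodic with period 3.
(1151 - 0) mod 3 = 2, so s(1151) = s(2) = 3.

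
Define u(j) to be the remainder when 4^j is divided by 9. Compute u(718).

u(0) = 1; u(1) = 4; u(2) = 7; u(3) = 1.
Since u(3) = u(0) = 1, the sequence is periodic with period 3.
(718 - 0) mod 3 = 1, so u(718) = u(1) = 4.

4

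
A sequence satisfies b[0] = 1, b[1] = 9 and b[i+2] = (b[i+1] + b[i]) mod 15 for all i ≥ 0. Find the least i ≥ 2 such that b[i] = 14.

4

Computing terms: b[0] = 1,  b[1] = 9,  b[2] = 10,  b[3] = 4,  b[4] = 14,  b[5] = 3,  b[6] = 2,  b[7] = 5,  b[8] = 7,  b[9] = 12,  b[10] = 4,  b[11] = 1,  b[12] = 5,  b[13] = 6,  b[14] = 11,  b[15] = 2,  b[16] = 13,  b[17] = 0,  b[18] = 13,  b[19] = 13,  b[20] = 11,  b[21] = 9,  b[22] = 5,  b[23] = 14,  b[24] = 4,  b[25] = 3,  b[26] = 7,  b[27] = 10,  b[28] = 2,  b[29] = 12,  b[30] = 14,  b[31] = 11,  b[32] = 10,  b[33] = 6,  b[34] = 1,  b[35] = 7,  b[36] = 8,  b[37] = 0,  b[38] = 8,  b[39] = 8,  b[40] = 1,  b[41] = 9.
Since (b[40], b[41]) = (b[0], b[1]) = (1, 9) (two consecutive terms determine the rest), the sequence is periodic with period 40.
The value 14 first appears (with i ≥ 2) at b[4].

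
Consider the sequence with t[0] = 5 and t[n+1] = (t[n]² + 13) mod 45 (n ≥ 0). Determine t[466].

2

t[0] = 5; t[1] = 38; t[2] = 17; t[3] = 32; t[4] = 2; t[5] = 17.
Since t[5] = t[2] = 17, the sequence is eventually periodic: after a pre-period of length 2 it cycles with period 3.
For n ≥ 2, t[n] depends only on (n - 2) mod 3. (466 - 2) mod 3 = 2, so t[466] = t[4] = 2.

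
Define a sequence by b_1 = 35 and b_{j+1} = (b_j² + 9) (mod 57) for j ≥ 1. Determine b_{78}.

25

Listing terms: b_1 = 35,  b_2 = 37,  b_3 = 10,  b_4 = 52,  b_5 = 34,  b_6 = 25,  b_7 = 7,  b_8 = 1,  b_9 = 10.
Since b_9 = b_3 = 10, the sequence is eventually periodic: after a pre-period of length 2 it cycles with period 6.
For j ≥ 3, b_j depends only on (j - 3) mod 6. (78 - 3) mod 6 = 3, so b_{78} = b_6 = 25.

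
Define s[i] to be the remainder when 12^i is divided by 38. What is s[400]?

Listing terms: s[0] = 1,  s[1] = 12,  s[2] = 30,  s[3] = 18,  s[4] = 26,  s[5] = 8,  s[6] = 20,  s[7] = 12.
Since s[7] = s[1] = 12, the sequence is eventually periodic: after a pre-period of length 1 it cycles with period 6.
For i ≥ 1, s[i] depends only on (i - 1) mod 6. (400 - 1) mod 6 = 3, so s[400] = s[4] = 26.

26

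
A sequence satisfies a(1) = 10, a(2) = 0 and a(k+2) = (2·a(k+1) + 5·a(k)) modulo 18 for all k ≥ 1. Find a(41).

0

We have a(1) = 10; a(2) = 0; a(3) = 14; a(4) = 10; a(5) = 0.
The sequence repeats with period 3.
So a(41) = a(1 + ((41-1) mod 3)) = a(2) = 0.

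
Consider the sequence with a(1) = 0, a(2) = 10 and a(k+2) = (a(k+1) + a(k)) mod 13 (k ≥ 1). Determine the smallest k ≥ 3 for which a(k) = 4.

Listing terms: a(1) = 0, a(2) = 10, a(3) = 10, a(4) = 7, a(5) = 4, a(6) = 11, a(7) = 2, a(8) = 0, a(9) = 2, a(10) = 2, a(11) = 4, a(12) = 6, a(13) = 10, a(14) = 3, a(15) = 0, a(16) = 3, a(17) = 3, a(18) = 6, a(19) = 9, a(20) = 2, a(21) = 11, a(22) = 0, a(23) = 11, a(24) = 11, a(25) = 9, a(26) = 7, a(27) = 3, a(28) = 10, a(29) = 0, a(30) = 10.
Since (a(29), a(30)) = (a(1), a(2)) = (0, 10) (two consecutive terms determine the rest), the sequence is periodic with period 28.
The value 4 first appears (with k ≥ 3) at a(5).

5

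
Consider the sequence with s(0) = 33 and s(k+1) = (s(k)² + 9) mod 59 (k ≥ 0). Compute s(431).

Computing terms: s(0) = 33; s(1) = 36; s(2) = 7; s(3) = 58; s(4) = 10; s(5) = 50; s(6) = 31; s(7) = 26; s(8) = 36.
Since s(8) = s(1) = 36, the sequence is eventually periodic: after a pre-period of length 1 it cycles with period 7.
For k ≥ 1, s(k) depends only on (k - 1) mod 7. (431 - 1) mod 7 = 3, so s(431) = s(4) = 10.

10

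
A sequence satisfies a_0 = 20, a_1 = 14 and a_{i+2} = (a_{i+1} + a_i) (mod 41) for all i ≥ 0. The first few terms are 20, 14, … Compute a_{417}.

32

a_0 = 20,  a_1 = 14,  a_2 = 34,  a_3 = 7,  a_4 = 0,  a_5 = 7,  a_6 = 7,  a_7 = 14,  a_8 = 21,  a_9 = 35,  a_{10} = 15,  a_{11} = 9,  a_{12} = 24,  a_{13} = 33,  a_{14} = 16,  a_{15} = 8,  a_{16} = 24,  a_{17} = 32,  a_{18} = 15,  a_{19} = 6,  a_{20} = 21,  a_{21} = 27,  a_{22} = 7,  a_{23} = 34,  a_{24} = 0,  a_{25} = 34,  a_{26} = 34,  a_{27} = 27,  a_{28} = 20,  a_{29} = 6,  a_{30} = 26,  a_{31} = 32,  a_{32} = 17,  a_{33} = 8,  a_{34} = 25,  a_{35} = 33,  a_{36} = 17,  a_{37} = 9,  a_{38} = 26,  a_{39} = 35,  a_{40} = 20,  a_{41} = 14.
Since (a_{40}, a_{41}) = (a_0, a_1) = (20, 14) (two consecutive terms determine the rest), the sequence is periodic with period 40.
(417 - 0) mod 40 = 17, so a_{417} = a_{17} = 32.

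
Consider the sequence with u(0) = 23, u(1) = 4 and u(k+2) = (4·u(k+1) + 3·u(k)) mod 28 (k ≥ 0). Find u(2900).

Listing terms: u(0) = 23; u(1) = 4; u(2) = 1; u(3) = 16; u(4) = 11; u(5) = 8; u(6) = 9; u(7) = 4; u(8) = 15; u(9) = 16; u(10) = 25; u(11) = 8; u(12) = 23; u(13) = 4.
The sequence repeats with period 12.
So u(2900) = u(0 + ((2900-0) mod 12)) = u(8) = 15.

15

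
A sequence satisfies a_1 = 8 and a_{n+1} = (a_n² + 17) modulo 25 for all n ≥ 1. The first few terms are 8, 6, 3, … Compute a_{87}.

23

Listing terms: a_1 = 8,  a_2 = 6,  a_3 = 3,  a_4 = 1,  a_5 = 18,  a_6 = 16,  a_7 = 23,  a_8 = 21,  a_9 = 8.
The sequence repeats with period 8.
So a_{87} = a_{1 + ((87-1) mod 8)} = a_7 = 23.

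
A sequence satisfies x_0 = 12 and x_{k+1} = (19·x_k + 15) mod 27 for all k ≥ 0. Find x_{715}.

Listing terms: x_0 = 12, x_1 = 0, x_2 = 15, x_3 = 3, x_4 = 18, x_5 = 6, x_6 = 21, x_7 = 9, x_8 = 24, x_9 = 12.
Since x_9 = x_0 = 12, the sequence is periodic with period 9.
(715 - 0) mod 9 = 4, so x_{715} = x_4 = 18.

18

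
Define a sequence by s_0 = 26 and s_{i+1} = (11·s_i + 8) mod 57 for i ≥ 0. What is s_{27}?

Computing terms: s_0 = 26, s_1 = 9, s_2 = 50, s_3 = 45, s_4 = 47, s_5 = 12, s_6 = 26.
The sequence repeats with period 6.
(27 - 0) mod 6 = 3, so s_{27} = s_3 = 45.

45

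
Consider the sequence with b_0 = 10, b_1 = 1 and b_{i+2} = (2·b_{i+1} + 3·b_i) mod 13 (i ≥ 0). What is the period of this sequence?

6

b_0 = 10,  b_1 = 1,  b_2 = 6,  b_3 = 2,  b_4 = 9,  b_5 = 11,  b_6 = 10,  b_7 = 1.
Since (b_6, b_7) = (b_0, b_1) = (10, 1) (two consecutive terms determine the rest), the sequence is periodic with period 6.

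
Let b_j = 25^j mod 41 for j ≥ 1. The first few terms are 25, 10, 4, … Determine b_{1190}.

We have b_1 = 25,  b_2 = 10,  b_3 = 4,  b_4 = 18,  b_5 = 40,  b_6 = 16,  b_7 = 31,  b_8 = 37,  b_9 = 23,  b_{10} = 1,  b_{11} = 25.
Since b_{11} = b_1 = 25, the sequence is periodic with period 10.
(1190 - 1) mod 10 = 9, so b_{1190} = b_{10} = 1.

1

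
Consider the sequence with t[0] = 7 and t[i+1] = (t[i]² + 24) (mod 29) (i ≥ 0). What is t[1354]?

Computing terms: t[0] = 7, t[1] = 15, t[2] = 17, t[3] = 23, t[4] = 2, t[5] = 28, t[6] = 25, t[7] = 11, t[8] = 0, t[9] = 24, t[10] = 20, t[11] = 18, t[12] = 0.
Since t[12] = t[8] = 0, the sequence is eventually periodic: after a pre-period of length 8 it cycles with period 4.
For i ≥ 8, t[i] depends only on (i - 8) mod 4. (1354 - 8) mod 4 = 2, so t[1354] = t[10] = 20.

20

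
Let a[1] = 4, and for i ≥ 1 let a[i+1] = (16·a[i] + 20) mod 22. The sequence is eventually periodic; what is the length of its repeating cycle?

We have a[1] = 4; a[2] = 18; a[3] = 0; a[4] = 20; a[5] = 10; a[6] = 4.
Since a[6] = a[1] = 4, the sequence is periodic with period 5.

5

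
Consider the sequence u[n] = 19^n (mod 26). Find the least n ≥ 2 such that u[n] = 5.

We have u[1] = 19, u[2] = 23, u[3] = 21, u[4] = 9, u[5] = 15, u[6] = 25, u[7] = 7, u[8] = 3, u[9] = 5, u[10] = 17, u[11] = 11, u[12] = 1, u[13] = 19.
Since u[13] = u[1] = 19, the sequence is periodic with period 12.
The value 5 first appears (with n ≥ 2) at u[9].

9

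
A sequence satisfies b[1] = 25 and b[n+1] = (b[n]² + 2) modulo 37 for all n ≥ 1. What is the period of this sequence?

6

b[1] = 25,  b[2] = 35,  b[3] = 6,  b[4] = 1,  b[5] = 3,  b[6] = 11,  b[7] = 12,  b[8] = 35.
Since b[8] = b[2] = 35, the sequence is eventually periodic: after a pre-period of length 1 it cycles with period 6.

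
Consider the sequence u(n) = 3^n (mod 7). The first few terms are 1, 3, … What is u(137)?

5

Listing terms: u(0) = 1; u(1) = 3; u(2) = 2; u(3) = 6; u(4) = 4; u(5) = 5; u(6) = 1.
The sequence repeats with period 6.
So u(137) = u(0 + ((137-0) mod 6)) = u(5) = 5.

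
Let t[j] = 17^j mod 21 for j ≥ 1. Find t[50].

t[1] = 17,  t[2] = 16,  t[3] = 20,  t[4] = 4,  t[5] = 5,  t[6] = 1,  t[7] = 17.
Since t[7] = t[1] = 17, the sequence is periodic with period 6.
So t[50] = t[1 + ((50-1) mod 6)] = t[2] = 16.

16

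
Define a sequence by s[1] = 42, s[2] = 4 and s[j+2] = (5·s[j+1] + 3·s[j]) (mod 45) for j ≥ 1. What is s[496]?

13

s[1] = 42, s[2] = 4, s[3] = 11, s[4] = 22, s[5] = 8, s[6] = 16, s[7] = 14, s[8] = 28, s[9] = 2, s[10] = 4, s[11] = 26, s[12] = 7, s[13] = 23, s[14] = 1, s[15] = 29, s[16] = 13, s[17] = 17, s[18] = 34, s[19] = 41, s[20] = 37, s[21] = 38, s[22] = 31, s[23] = 44, s[24] = 43, s[25] = 32, s[26] = 19, s[27] = 11, s[28] = 22.
Since (s[27], s[28]) = (s[3], s[4]) = (11, 22) (two consecutive terms determine the rest), the sequence is eventually periodic: after a pre-period of length 2 it cycles with period 24.
For j ≥ 3, s[j] depends only on (j - 3) mod 24. (496 - 3) mod 24 = 13, so s[496] = s[16] = 13.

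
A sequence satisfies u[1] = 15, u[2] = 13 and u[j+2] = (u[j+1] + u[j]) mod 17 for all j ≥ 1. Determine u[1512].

15

u[1] = 15, u[2] = 13, u[3] = 11, u[4] = 7, u[5] = 1, u[6] = 8, u[7] = 9, u[8] = 0, u[9] = 9, u[10] = 9, u[11] = 1, u[12] = 10, u[13] = 11, u[14] = 4, u[15] = 15, u[16] = 2, u[17] = 0, u[18] = 2, u[19] = 2, u[20] = 4, u[21] = 6, u[22] = 10, u[23] = 16, u[24] = 9, u[25] = 8, u[26] = 0, u[27] = 8, u[28] = 8, u[29] = 16, u[30] = 7, u[31] = 6, u[32] = 13, u[33] = 2, u[34] = 15, u[35] = 0, u[36] = 15, u[37] = 15, u[38] = 13.
The sequence repeats with period 36.
(1512 - 1) mod 36 = 35, so u[1512] = u[36] = 15.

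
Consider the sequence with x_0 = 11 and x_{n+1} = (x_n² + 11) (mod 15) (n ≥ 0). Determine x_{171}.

6

Listing terms: x_0 = 11, x_1 = 12, x_2 = 5, x_3 = 6, x_4 = 2, x_5 = 0, x_6 = 11.
Since x_6 = x_0 = 11, the sequence is periodic with period 6.
So x_{171} = x_{0 + ((171-0) mod 6)} = x_3 = 6.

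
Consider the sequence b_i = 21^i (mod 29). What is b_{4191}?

Computing terms: b_0 = 1; b_1 = 21; b_2 = 6; b_3 = 10; b_4 = 7; b_5 = 2; b_6 = 13; b_7 = 12; b_8 = 20; b_9 = 14; b_{10} = 4; b_{11} = 26; b_{12} = 24; b_{13} = 11; b_{14} = 28; b_{15} = 8; b_{16} = 23; b_{17} = 19; b_{18} = 22; b_{19} = 27; b_{20} = 16; b_{21} = 17; b_{22} = 9; b_{23} = 15; b_{24} = 25; b_{25} = 3; b_{26} = 5; b_{27} = 18; b_{28} = 1.
The sequence repeats with period 28.
So b_{4191} = b_{0 + ((4191-0) mod 28)} = b_{19} = 27.

27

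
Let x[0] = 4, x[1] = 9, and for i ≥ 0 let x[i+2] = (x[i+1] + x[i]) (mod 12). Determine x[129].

We have x[0] = 4,  x[1] = 9,  x[2] = 1,  x[3] = 10,  x[4] = 11,  x[5] = 9,  x[6] = 8,  x[7] = 5,  x[8] = 1,  x[9] = 6,  x[10] = 7,  x[11] = 1,  x[12] = 8,  x[13] = 9,  x[14] = 5,  x[15] = 2,  x[16] = 7,  x[17] = 9,  x[18] = 4,  x[19] = 1,  x[20] = 5,  x[21] = 6,  x[22] = 11,  x[23] = 5,  x[24] = 4,  x[25] = 9.
Since (x[24], x[25]) = (x[0], x[1]) = (4, 9) (two consecutive terms determine the rest), the sequence is periodic with period 24.
So x[129] = x[0 + ((129-0) mod 24)] = x[9] = 6.

6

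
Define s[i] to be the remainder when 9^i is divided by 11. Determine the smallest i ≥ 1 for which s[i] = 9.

Computing terms: s[0] = 1, s[1] = 9, s[2] = 4, s[3] = 3, s[4] = 5, s[5] = 1.
The sequence repeats with period 5.
The value 9 first appears (with i ≥ 1) at s[1].

1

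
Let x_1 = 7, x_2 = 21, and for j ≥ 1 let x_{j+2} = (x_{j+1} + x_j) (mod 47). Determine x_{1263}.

7

x_1 = 7, x_2 = 21, x_3 = 28, x_4 = 2, x_5 = 30, x_6 = 32, x_7 = 15, x_8 = 0, x_9 = 15, x_{10} = 15, x_{11} = 30, x_{12} = 45, x_{13} = 28, x_{14} = 26, x_{15} = 7, x_{16} = 33, x_{17} = 40, x_{18} = 26, x_{19} = 19, x_{20} = 45, x_{21} = 17, x_{22} = 15, x_{23} = 32, x_{24} = 0, x_{25} = 32, x_{26} = 32, x_{27} = 17, x_{28} = 2, x_{29} = 19, x_{30} = 21, x_{31} = 40, x_{32} = 14, x_{33} = 7, x_{34} = 21.
Since (x_{33}, x_{34}) = (x_1, x_2) = (7, 21) (two consecutive terms determine the rest), the sequence is periodic with period 32.
(1263 - 1) mod 32 = 14, so x_{1263} = x_{15} = 7.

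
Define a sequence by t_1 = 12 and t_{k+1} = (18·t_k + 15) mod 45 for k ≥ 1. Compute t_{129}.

Computing terms: t_1 = 12; t_2 = 6; t_3 = 33; t_4 = 24; t_5 = 42; t_6 = 6.
Since t_6 = t_2 = 6, the sequence is eventually periodic: after a pre-period of length 1 it cycles with period 4.
For k ≥ 2, t_k depends only on (k - 2) mod 4. (129 - 2) mod 4 = 3, so t_{129} = t_5 = 42.

42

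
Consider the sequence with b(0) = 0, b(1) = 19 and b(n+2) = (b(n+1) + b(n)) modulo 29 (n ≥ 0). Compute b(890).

Computing terms: b(0) = 0,  b(1) = 19,  b(2) = 19,  b(3) = 9,  b(4) = 28,  b(5) = 8,  b(6) = 7,  b(7) = 15,  b(8) = 22,  b(9) = 8,  b(10) = 1,  b(11) = 9,  b(12) = 10,  b(13) = 19,  b(14) = 0,  b(15) = 19.
Since (b(14), b(15)) = (b(0), b(1)) = (0, 19) (two consecutive terms determine the rest), the sequence is periodic with period 14.
(890 - 0) mod 14 = 8, so b(890) = b(8) = 22.

22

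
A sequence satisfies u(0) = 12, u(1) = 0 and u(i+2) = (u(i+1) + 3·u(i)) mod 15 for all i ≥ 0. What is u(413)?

12

Computing terms: u(0) = 12,  u(1) = 0,  u(2) = 6,  u(3) = 6,  u(4) = 9,  u(5) = 12,  u(6) = 9,  u(7) = 0,  u(8) = 12,  u(9) = 12,  u(10) = 3,  u(11) = 9,  u(12) = 3,  u(13) = 0,  u(14) = 9,  u(15) = 9,  u(16) = 6,  u(17) = 3,  u(18) = 6,  u(19) = 0,  u(20) = 3,  u(21) = 3,  u(22) = 12,  u(23) = 6,  u(24) = 12,  u(25) = 0.
Since (u(24), u(25)) = (u(0), u(1)) = (12, 0) (two consecutive terms determine the rest), the sequence is periodic with period 24.
So u(413) = u(0 + ((413-0) mod 24)) = u(5) = 12.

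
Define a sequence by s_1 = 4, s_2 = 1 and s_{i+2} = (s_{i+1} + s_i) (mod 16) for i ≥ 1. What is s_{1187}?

15

Computing terms: s_1 = 4,  s_2 = 1,  s_3 = 5,  s_4 = 6,  s_5 = 11,  s_6 = 1,  s_7 = 12,  s_8 = 13,  s_9 = 9,  s_{10} = 6,  s_{11} = 15,  s_{12} = 5,  s_{13} = 4,  s_{14} = 9,  s_{15} = 13,  s_{16} = 6,  s_{17} = 3,  s_{18} = 9,  s_{19} = 12,  s_{20} = 5,  s_{21} = 1,  s_{22} = 6,  s_{23} = 7,  s_{24} = 13,  s_{25} = 4,  s_{26} = 1.
Since (s_{25}, s_{26}) = (s_1, s_2) = (4, 1) (two consecutive terms determine the rest), the sequence is periodic with period 24.
(1187 - 1) mod 24 = 10, so s_{1187} = s_{11} = 15.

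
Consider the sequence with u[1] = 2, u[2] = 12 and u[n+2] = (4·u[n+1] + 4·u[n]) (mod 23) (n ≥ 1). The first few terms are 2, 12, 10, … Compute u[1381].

We have u[1] = 2,  u[2] = 12,  u[3] = 10,  u[4] = 19,  u[5] = 1,  u[6] = 11,  u[7] = 2,  u[8] = 6,  u[9] = 9,  u[10] = 14,  u[11] = 0,  u[12] = 10,  u[13] = 17,  u[14] = 16,  u[15] = 17,  u[16] = 17,  u[17] = 21,  u[18] = 14,  u[19] = 2,  u[20] = 18,  u[21] = 11,  u[22] = 1,  u[23] = 2,  u[24] = 12.
Since (u[23], u[24]) = (u[1], u[2]) = (2, 12) (two consecutive terms determine the rest), the sequence is periodic with period 22.
(1381 - 1) mod 22 = 16, so u[1381] = u[17] = 21.

21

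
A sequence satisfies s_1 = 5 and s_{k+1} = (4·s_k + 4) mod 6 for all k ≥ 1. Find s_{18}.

4

We have s_1 = 5, s_2 = 0, s_3 = 4, s_4 = 2, s_5 = 0.
Since s_5 = s_2 = 0, the sequence is eventually periodic: after a pre-period of length 1 it cycles with period 3.
For k ≥ 2, s_k depends only on (k - 2) mod 3. (18 - 2) mod 3 = 1, so s_{18} = s_3 = 4.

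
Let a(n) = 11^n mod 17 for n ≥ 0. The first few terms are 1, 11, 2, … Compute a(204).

We have a(0) = 1; a(1) = 11; a(2) = 2; a(3) = 5; a(4) = 4; a(5) = 10; a(6) = 8; a(7) = 3; a(8) = 16; a(9) = 6; a(10) = 15; a(11) = 12; a(12) = 13; a(13) = 7; a(14) = 9; a(15) = 14; a(16) = 1.
Since a(16) = a(0) = 1, the sequence is periodic with period 16.
So a(204) = a(0 + ((204-0) mod 16)) = a(12) = 13.

13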